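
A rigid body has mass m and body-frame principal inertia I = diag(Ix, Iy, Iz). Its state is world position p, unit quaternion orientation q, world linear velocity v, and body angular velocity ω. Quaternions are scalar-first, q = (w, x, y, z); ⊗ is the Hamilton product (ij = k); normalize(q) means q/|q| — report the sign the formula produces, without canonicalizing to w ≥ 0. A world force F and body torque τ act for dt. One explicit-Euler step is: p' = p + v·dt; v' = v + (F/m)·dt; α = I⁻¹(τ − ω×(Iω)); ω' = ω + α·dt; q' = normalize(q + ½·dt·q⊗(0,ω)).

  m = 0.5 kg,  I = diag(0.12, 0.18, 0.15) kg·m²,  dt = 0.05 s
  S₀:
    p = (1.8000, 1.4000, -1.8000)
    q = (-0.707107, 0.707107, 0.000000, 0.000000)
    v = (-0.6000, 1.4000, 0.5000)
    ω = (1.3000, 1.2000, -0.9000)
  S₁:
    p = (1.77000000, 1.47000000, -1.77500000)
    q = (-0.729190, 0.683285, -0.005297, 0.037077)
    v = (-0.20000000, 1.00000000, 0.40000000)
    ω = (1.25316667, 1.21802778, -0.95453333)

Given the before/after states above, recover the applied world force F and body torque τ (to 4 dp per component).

v₁ − v₀ = (0.40000000, -0.40000000, -0.10000000)
m·(v₁−v₀)/dt = (4.0000, -4.0000, -1.0000)
ω₁ − ω₀ = (-0.04683333, 0.01802778, -0.05453333)
τ = I·(Δω/dt) + ω₀×(Iω₀) = (-0.0800, 0.1000, -0.0700)

F = (4.0000, -4.0000, -1.0000)
τ = (-0.0800, 0.1000, -0.0700)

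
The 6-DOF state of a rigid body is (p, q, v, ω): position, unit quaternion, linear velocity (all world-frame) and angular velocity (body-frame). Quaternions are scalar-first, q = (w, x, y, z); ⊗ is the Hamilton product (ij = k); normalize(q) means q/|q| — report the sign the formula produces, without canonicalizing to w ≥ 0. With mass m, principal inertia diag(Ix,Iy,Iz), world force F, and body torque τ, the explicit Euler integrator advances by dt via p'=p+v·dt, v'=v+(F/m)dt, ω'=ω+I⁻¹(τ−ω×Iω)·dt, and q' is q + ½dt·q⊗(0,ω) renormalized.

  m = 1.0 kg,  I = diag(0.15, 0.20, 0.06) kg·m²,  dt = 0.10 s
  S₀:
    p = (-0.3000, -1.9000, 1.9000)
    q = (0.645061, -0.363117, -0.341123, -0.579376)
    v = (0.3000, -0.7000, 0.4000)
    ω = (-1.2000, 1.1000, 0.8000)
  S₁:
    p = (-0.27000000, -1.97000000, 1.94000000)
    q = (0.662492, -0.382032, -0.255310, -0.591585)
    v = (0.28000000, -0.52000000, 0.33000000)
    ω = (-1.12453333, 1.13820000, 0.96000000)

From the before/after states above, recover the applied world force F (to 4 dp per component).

velocity change Δv = (-0.02000000, 0.18000000, -0.07000000)
applied force F = (-0.2000, 1.8000, -0.7000)

F = (-0.2000, 1.8000, -0.7000)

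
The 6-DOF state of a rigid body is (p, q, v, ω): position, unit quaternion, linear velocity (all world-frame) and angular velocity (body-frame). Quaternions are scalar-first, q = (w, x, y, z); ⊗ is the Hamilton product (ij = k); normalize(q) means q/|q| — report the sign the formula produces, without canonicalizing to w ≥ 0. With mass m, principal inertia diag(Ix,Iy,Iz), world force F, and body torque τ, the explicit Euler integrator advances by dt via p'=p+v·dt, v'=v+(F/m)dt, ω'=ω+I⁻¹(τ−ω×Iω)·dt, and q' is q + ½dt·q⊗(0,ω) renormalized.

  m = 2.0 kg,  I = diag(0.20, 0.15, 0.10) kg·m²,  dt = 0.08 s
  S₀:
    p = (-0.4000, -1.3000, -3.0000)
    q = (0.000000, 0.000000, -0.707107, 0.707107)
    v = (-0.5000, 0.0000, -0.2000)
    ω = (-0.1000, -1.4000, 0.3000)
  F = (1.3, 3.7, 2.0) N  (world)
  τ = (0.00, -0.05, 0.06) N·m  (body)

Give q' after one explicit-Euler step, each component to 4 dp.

q' = (-0.0480, 0.0311, -0.7088, 0.7031)

2q̇ = q⊗(0,ω) = (-1.2020819, 0.7778177, -0.0707107, -0.0707107)
updated quaternion q' = (-0.0480, 0.0311, -0.7088, 0.7031)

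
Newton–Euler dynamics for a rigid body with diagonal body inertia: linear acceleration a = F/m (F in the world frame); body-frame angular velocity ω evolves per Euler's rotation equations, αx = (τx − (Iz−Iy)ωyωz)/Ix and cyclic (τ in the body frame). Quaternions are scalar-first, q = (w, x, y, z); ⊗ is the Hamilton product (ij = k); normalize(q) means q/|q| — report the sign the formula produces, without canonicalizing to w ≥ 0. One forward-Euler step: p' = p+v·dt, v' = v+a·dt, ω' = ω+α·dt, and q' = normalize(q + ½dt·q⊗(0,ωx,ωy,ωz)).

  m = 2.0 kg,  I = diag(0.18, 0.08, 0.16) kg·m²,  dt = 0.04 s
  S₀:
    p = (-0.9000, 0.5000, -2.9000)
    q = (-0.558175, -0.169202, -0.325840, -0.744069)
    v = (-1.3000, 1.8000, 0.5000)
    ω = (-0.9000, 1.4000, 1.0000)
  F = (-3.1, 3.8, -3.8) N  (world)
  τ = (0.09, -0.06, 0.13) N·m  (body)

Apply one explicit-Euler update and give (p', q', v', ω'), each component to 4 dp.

p' = (-0.9520, 0.5720, -2.8800)
q' = (-0.5368, -0.1447, -0.3244, -0.7653)
v' = (-1.3620, 1.8760, 0.4240)
ω' = (-0.9049, 1.3790, 1.0010)

p + v·dt = (-0.9520, 0.5720, -2.8800)
v' = v + a·dt = (-1.3620, 1.8760, 0.4240)
α = I⁻¹(τ − ω×Iω) = (-0.1222, -0.5250, 0.0250)
new body rate ω' = (-0.9049, 1.3790, 1.0010)
2q̇ = q⊗(0,ω) = (1.0479632, 1.2182141, 0.0574191, -1.0883138)
updated quaternion q' = (-0.5368, -0.1447, -0.3244, -0.7653)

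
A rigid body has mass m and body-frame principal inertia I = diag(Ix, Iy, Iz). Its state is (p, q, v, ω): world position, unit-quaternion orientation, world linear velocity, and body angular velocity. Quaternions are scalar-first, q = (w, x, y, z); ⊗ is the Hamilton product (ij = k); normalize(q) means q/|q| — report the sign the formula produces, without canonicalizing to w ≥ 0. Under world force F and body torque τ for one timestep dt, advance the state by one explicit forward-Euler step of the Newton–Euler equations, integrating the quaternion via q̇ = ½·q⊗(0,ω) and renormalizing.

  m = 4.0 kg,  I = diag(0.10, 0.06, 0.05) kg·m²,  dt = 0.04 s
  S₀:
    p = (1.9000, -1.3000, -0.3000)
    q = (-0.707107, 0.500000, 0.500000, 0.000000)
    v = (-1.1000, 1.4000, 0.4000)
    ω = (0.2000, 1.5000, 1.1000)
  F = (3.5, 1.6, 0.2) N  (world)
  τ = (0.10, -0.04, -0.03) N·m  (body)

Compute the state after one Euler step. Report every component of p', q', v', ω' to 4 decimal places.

p' = p + v·dt = (1.8560, -1.2440, -0.2840)
v + (F/m)dt = (-1.0650, 1.4160, 0.4020)
α = I⁻¹(τ − ω×Iω) = (1.1650, -0.8500, -0.3600)
ω' = ω + α·dt = (0.2466, 1.4660, 1.0856)
2q̇ = q⊗(0,ω) = (-0.8500000, 0.4085786, -1.6106605, -0.1278177)
q' = normalize(q + ½dt·q⊗(0,ω)) = (-0.7236, 0.5078, 0.4675, -0.0026)

p' = (1.8560, -1.2440, -0.2840)
q' = (-0.7236, 0.5078, 0.4675, -0.0026)
v' = (-1.0650, 1.4160, 0.4020)
ω' = (0.2466, 1.4660, 1.0856)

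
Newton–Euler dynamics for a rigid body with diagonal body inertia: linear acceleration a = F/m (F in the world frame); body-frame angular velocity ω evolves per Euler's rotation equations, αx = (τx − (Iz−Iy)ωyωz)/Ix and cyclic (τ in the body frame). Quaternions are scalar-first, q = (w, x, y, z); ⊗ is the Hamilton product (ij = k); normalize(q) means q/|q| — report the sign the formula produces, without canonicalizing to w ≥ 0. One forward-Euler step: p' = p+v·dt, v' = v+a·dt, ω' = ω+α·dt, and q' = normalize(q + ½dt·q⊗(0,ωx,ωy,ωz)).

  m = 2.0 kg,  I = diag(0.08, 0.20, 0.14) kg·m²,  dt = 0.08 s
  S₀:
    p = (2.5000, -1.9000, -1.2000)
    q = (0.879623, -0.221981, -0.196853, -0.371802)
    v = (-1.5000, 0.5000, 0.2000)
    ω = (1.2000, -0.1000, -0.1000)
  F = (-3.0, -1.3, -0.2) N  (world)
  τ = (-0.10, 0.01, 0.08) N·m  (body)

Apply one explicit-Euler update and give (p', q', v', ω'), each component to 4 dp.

p' = (2.3800, -1.8600, -1.1840)
q' = (0.8870, -0.1802, -0.2189, -0.3646)
v' = (-1.6200, 0.4480, 0.1920)
ω' = (1.1006, -0.0989, -0.0461)

linear accel F/m = (-1.5000, -0.6500, -0.1000)
p' = p + v·dt = (2.3800, -1.8600, -1.1840)
v' = v + a·dt = (-1.6200, 0.4480, 0.1920)
(τ − ω×Iω)/I = (-1.2425, 0.0140, 0.6743)
new body rate ω' = (1.1006, -0.0989, -0.0461)
2q̇ = q⊗(0,ω) = (0.2095117, 1.0380527, -0.5563228, 0.1704594)
q + ½dt·q⊗(0,ω), renormalized = (0.8870, -0.1802, -0.2189, -0.3646)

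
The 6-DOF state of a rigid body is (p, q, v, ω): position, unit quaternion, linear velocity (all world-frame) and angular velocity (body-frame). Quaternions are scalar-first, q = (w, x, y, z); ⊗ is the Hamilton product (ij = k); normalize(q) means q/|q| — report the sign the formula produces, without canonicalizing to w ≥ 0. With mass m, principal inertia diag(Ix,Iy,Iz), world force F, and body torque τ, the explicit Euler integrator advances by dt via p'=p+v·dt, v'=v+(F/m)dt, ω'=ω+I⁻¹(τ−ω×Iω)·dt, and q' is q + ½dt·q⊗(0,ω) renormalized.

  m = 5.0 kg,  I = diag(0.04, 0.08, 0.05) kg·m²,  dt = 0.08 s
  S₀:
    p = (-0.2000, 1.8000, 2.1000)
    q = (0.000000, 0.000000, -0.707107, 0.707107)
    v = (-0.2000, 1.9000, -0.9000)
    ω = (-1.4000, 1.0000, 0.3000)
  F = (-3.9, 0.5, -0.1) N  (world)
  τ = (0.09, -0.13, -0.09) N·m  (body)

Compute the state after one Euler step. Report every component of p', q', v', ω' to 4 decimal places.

p' = (-0.2160, 1.9520, 2.0280)
q' = (0.0198, -0.0367, -0.7449, 0.6659)
v' = (-0.2624, 1.9080, -0.9016)
ω' = (-1.2020, 0.8658, 0.2456)

α = I⁻¹(τ − ω×Iω) = (2.4750, -1.6775, -0.6800)
ω' = ω + α·dt = (-1.2020, 0.8658, 0.2456)
Hamilton product q⊗(0,ω) = (0.4949749, -0.9192391, -0.9899498, -0.9899498)
q + ½dt·q⊗(0,ω), renormalized = (0.0198, -0.0367, -0.7449, 0.6659)
p + v·dt = (-0.2160, 1.9520, 2.0280)
v + (F/m)dt = (-0.2624, 1.9080, -0.9016)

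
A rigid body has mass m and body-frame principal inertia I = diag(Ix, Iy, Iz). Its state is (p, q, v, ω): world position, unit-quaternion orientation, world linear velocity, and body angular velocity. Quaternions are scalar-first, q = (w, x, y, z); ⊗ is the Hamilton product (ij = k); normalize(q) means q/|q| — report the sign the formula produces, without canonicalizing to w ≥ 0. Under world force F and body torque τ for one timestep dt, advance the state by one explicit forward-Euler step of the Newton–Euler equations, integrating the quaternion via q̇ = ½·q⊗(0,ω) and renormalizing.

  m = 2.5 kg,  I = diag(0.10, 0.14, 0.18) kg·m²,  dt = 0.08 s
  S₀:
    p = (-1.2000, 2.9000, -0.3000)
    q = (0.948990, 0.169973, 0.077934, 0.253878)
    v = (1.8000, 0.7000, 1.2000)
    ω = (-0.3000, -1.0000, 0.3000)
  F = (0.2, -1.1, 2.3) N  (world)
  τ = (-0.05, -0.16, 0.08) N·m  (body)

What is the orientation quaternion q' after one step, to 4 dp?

2q̇ = q⊗(0,ω) = (0.0527625, -0.0074388, -1.0761453, 0.1381042)
q + ½dt·q⊗(0,ω), renormalized = (0.9502, 0.1695, 0.0349, 0.2592)

q' = (0.9502, 0.1695, 0.0349, 0.2592)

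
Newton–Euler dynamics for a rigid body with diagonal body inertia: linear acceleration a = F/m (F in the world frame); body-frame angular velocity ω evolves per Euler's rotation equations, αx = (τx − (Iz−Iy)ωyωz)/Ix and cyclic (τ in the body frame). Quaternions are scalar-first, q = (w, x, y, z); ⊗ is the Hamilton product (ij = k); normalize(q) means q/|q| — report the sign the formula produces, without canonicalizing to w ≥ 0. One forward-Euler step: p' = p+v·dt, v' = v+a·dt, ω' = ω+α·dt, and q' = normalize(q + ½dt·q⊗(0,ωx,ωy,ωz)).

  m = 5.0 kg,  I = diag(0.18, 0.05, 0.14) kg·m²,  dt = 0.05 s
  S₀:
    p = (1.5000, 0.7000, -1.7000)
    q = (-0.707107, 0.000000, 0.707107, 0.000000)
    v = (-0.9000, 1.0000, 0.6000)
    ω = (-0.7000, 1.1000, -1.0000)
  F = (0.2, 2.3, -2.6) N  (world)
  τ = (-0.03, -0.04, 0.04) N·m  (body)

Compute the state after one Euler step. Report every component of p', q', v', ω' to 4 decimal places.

ω×(Iω) gyroscopic = (-0.0990, 0.0280, 0.1001)
angular accel α = (0.3833, -1.3600, -0.4293)
new body rate ω' = (-0.6808, 1.0320, -1.0215)
q⊗(0,ω) = (-0.7778177, -0.2121321, -0.7778177, 1.2020819)
q + ½dt·q⊗(0,ω), renormalized = (-0.7259, -0.0053, 0.6871, 0.0300)
new position p' = (1.4550, 0.7500, -1.6700)
new velocity v' = (-0.8980, 1.0230, 0.5740)

p' = (1.4550, 0.7500, -1.6700)
q' = (-0.7259, -0.0053, 0.6871, 0.0300)
v' = (-0.8980, 1.0230, 0.5740)
ω' = (-0.6808, 1.0320, -1.0215)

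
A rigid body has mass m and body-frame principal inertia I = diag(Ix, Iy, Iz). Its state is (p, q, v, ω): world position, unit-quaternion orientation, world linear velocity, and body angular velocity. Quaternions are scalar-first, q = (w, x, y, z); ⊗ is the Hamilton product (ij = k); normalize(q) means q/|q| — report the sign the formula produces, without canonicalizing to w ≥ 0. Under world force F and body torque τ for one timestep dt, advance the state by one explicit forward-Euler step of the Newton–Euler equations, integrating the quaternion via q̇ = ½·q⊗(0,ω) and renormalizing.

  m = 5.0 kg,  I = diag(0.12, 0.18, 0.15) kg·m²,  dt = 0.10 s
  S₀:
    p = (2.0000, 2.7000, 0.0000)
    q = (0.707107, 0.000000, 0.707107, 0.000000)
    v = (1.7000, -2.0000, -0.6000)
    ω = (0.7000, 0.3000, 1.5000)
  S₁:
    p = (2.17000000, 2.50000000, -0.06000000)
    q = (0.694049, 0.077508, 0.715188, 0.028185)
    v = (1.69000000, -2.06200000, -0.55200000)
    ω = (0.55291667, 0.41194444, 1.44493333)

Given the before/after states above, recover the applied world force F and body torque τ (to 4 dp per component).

F = (-0.5000, -3.1000, 2.4000)
τ = (-0.1900, 0.1700, -0.0700)

v₁ − v₀ = (-0.01000000, -0.06200000, 0.04800000)
m·(v₁−v₀)/dt = (-0.5000, -3.1000, 2.4000)
rate change Δω = (-0.14708333, 0.11194444, -0.05506667)
gyro term ω₀×Iω₀ = (-0.0135, -0.0315, 0.0126)
applied torque τ = (-0.1900, 0.1700, -0.0700)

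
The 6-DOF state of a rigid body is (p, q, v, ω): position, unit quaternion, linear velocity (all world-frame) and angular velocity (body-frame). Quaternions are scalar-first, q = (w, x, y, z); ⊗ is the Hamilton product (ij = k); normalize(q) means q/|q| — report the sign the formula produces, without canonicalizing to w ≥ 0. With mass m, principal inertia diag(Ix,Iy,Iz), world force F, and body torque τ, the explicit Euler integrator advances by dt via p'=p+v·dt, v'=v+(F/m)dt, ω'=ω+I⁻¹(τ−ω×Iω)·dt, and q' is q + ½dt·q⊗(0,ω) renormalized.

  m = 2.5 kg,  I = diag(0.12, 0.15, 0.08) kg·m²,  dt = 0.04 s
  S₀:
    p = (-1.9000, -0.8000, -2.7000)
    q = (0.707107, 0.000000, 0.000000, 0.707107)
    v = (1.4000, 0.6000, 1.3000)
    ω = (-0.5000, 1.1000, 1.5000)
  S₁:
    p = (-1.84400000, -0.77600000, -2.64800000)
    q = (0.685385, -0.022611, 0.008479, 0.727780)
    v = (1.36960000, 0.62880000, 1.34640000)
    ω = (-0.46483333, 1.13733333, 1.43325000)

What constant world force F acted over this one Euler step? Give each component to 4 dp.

Δv = v₁−v₀ = (-0.03040000, 0.02880000, 0.04640000)
F = m·Δv/dt = (-1.9000, 1.8000, 2.9000)

F = (-1.9000, 1.8000, 2.9000)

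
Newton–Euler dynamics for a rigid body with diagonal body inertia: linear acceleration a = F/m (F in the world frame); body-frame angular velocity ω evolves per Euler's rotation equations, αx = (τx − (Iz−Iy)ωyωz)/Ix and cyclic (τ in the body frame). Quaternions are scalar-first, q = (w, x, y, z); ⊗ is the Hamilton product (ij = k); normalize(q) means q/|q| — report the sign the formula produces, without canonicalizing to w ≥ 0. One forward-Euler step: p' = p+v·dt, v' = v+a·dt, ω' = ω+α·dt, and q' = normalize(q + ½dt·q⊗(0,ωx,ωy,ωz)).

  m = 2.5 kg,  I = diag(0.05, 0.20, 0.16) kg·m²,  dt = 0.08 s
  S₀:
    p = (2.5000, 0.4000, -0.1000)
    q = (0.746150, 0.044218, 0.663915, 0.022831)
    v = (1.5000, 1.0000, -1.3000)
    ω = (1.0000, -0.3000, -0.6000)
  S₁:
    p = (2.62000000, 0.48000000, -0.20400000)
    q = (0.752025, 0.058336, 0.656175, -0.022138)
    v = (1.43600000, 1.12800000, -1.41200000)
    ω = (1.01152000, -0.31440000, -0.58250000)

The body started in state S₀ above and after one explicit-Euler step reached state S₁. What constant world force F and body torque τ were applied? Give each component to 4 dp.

F = (-2.0000, 4.0000, -3.5000)
τ = (0.0000, 0.0300, -0.0100)

rate change Δω = (0.01152000, -0.01440000, 0.01750000)
τ = I·(Δω/dt) + ω₀×(Iω₀) = (0.0000, 0.0300, -0.0100)
velocity change Δv = (-0.06400000, 0.12800000, -0.11200000)
m·(v₁−v₀)/dt = (-2.0000, 4.0000, -3.5000)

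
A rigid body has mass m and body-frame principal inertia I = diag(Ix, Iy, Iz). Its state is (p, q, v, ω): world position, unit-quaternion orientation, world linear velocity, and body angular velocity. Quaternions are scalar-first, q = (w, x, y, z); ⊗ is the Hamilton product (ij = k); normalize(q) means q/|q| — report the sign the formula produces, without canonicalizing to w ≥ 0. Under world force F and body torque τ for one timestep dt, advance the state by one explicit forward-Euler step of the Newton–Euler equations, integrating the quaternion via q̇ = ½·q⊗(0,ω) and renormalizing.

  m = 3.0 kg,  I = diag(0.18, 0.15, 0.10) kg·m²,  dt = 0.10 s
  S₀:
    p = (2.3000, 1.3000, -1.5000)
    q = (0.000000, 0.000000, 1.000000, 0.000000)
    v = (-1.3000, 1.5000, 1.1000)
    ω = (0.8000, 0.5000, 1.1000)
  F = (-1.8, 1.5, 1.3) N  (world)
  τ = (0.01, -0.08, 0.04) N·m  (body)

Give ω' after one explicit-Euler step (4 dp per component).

(τ − ω×Iω)/I = (0.2083, -1.0027, 0.5200)
ω + α·dt = (0.8208, 0.3997, 1.1520)

ω' = (0.8208, 0.3997, 1.1520)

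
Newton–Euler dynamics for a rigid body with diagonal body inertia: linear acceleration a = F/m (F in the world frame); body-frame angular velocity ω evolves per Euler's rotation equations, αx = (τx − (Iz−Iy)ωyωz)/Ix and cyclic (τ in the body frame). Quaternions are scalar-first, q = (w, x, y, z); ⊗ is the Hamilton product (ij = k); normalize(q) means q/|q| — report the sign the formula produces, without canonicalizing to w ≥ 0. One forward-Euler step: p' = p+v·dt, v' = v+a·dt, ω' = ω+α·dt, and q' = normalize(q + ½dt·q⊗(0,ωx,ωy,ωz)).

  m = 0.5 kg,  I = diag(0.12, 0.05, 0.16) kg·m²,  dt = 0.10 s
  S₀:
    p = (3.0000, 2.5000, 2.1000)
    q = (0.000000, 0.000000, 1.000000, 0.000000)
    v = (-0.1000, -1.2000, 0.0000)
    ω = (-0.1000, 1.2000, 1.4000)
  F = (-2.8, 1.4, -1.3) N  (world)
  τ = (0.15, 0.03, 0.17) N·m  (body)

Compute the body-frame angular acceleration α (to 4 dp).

precession coupling ω×(Iω) = (0.1848, 0.0056, 0.0084)
(τ − ω×Iω)/I = (-0.2900, 0.4880, 1.0100)

α = (-0.2900, 0.4880, 1.0100)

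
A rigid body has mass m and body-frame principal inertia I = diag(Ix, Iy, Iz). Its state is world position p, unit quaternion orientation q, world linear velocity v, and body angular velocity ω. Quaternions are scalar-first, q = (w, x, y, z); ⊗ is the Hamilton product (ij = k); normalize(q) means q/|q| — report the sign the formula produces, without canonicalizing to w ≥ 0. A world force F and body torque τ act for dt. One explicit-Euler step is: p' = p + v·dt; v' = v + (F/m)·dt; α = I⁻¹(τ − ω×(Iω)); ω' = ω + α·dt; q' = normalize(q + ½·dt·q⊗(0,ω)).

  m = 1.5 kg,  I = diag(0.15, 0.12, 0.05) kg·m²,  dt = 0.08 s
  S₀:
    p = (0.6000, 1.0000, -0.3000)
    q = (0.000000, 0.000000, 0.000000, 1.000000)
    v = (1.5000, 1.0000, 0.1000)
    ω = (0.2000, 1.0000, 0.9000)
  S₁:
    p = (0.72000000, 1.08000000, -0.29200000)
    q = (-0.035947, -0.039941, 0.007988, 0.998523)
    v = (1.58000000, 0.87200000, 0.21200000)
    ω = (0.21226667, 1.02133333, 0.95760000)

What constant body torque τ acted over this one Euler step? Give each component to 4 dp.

τ = (-0.0400, 0.0500, 0.0300)

rate change Δω = (0.01226667, 0.02133333, 0.05760000)
precession coupling = (-0.0630, 0.0180, -0.0060)
applied torque τ = (-0.0400, 0.0500, 0.0300)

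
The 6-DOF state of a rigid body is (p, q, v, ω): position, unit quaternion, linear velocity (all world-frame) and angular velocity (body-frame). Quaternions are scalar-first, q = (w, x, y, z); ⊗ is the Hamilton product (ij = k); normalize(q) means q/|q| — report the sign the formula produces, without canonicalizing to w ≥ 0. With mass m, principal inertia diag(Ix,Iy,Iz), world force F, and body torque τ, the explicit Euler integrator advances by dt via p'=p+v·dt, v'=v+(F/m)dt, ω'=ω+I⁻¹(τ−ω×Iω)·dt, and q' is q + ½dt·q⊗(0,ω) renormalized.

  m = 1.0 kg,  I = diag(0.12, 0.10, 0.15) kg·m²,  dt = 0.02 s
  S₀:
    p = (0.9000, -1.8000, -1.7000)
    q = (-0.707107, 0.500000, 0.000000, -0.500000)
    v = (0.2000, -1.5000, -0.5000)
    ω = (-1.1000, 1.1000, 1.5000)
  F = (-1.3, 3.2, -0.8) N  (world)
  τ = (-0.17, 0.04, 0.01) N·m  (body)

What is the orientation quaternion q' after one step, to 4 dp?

q' = (-0.6939, 0.5132, -0.0098, -0.5050)

q⊗(0,ω) = (1.3000000, 1.3278177, -0.9778177, -0.5106605)
updated quaternion q' = (-0.6939, 0.5132, -0.0098, -0.5050)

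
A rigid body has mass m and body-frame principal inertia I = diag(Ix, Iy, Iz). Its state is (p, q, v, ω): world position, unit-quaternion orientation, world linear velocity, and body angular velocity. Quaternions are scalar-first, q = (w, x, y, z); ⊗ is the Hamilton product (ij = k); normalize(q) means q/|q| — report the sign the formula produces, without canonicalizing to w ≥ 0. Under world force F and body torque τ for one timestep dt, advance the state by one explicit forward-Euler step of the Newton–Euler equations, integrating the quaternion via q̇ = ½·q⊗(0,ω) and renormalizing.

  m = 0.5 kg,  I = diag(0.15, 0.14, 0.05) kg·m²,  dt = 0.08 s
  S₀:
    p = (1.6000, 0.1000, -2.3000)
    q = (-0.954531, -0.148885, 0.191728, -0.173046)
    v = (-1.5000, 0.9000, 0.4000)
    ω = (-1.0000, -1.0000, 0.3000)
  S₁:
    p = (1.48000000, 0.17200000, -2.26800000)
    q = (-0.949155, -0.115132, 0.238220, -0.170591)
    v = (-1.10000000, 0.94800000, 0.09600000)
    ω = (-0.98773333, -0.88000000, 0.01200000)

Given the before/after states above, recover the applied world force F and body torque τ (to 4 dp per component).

Δω = ω₁−ω₀ = (0.01226667, 0.12000000, -0.28800000)
precession coupling = (0.0270, -0.0300, -0.0100)
τ = I·(Δω/dt) + ω₀×(Iω₀) = (0.0500, 0.1800, -0.1900)
Δv = v₁−v₀ = (0.40000000, 0.04800000, -0.30400000)
applied force F = (2.5000, 0.3000, -1.9000)

F = (2.5000, 0.3000, -1.9000)
τ = (0.0500, 0.1800, -0.1900)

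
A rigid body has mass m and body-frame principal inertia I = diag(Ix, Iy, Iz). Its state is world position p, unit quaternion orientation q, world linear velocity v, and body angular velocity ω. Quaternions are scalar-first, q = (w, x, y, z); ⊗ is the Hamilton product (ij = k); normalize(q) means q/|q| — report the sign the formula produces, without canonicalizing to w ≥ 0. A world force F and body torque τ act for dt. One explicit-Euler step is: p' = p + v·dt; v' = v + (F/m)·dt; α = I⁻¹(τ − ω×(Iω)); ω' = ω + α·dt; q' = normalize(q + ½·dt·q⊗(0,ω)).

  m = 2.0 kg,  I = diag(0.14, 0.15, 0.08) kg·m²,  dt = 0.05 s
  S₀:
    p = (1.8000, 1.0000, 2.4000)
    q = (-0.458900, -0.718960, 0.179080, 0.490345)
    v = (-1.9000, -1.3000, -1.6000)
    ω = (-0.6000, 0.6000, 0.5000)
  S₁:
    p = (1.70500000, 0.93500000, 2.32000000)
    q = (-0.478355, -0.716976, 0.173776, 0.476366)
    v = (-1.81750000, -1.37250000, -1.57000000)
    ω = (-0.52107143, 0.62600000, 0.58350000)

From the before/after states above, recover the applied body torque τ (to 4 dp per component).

τ = (0.2000, 0.0600, 0.1300)

rate change Δω = (0.07892857, 0.02600000, 0.08350000)
applied torque τ = (0.2000, 0.0600, 0.1300)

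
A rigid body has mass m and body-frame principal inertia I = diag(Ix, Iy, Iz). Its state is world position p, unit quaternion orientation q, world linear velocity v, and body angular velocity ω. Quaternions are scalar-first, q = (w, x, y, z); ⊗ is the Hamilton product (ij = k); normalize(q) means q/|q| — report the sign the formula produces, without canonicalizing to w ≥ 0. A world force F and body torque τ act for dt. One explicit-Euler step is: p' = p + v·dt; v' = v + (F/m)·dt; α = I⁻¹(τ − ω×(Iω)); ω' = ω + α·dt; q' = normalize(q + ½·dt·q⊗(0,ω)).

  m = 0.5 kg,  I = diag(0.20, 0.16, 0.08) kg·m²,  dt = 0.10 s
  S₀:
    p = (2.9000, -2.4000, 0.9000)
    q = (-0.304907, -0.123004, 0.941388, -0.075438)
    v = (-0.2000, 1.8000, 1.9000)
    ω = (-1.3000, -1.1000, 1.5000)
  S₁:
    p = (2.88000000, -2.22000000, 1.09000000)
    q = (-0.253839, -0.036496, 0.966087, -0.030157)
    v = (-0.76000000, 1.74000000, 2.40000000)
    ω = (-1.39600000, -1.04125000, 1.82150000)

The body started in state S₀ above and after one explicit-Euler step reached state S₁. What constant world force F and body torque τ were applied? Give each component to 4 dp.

F = (-2.8000, -0.3000, 2.5000)
τ = (-0.0600, -0.1400, 0.2000)

velocity change Δv = (-0.56000000, -0.06000000, 0.50000000)
applied force F = (-2.8000, -0.3000, 2.5000)
rate change Δω = (-0.09600000, 0.05875000, 0.32150000)
I·α + gyro = (-0.0600, -0.1400, 0.2000)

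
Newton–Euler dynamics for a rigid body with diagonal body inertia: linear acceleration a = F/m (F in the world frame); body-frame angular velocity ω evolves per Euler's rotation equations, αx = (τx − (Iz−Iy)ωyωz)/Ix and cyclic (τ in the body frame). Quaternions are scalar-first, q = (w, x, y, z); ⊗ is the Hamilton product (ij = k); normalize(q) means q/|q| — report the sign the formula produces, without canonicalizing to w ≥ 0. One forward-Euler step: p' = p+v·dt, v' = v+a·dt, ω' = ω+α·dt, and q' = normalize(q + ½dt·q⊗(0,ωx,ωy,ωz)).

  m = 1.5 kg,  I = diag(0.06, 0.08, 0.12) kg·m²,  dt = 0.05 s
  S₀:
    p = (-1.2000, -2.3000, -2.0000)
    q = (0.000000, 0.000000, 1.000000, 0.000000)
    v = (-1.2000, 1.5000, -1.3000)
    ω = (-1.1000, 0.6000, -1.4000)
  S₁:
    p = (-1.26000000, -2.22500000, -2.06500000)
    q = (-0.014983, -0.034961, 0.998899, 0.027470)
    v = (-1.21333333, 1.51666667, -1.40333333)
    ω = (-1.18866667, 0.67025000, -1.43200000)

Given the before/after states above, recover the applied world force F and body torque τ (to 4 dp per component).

F = (-0.4000, 0.5000, -3.1000)
τ = (-0.1400, 0.0200, -0.0900)

velocity change Δv = (-0.01333333, 0.01666667, -0.10333333)
m·(v₁−v₀)/dt = (-0.4000, 0.5000, -3.1000)
ω₁ − ω₀ = (-0.08866667, 0.07025000, -0.03200000)
I·α + gyro = (-0.1400, 0.0200, -0.0900)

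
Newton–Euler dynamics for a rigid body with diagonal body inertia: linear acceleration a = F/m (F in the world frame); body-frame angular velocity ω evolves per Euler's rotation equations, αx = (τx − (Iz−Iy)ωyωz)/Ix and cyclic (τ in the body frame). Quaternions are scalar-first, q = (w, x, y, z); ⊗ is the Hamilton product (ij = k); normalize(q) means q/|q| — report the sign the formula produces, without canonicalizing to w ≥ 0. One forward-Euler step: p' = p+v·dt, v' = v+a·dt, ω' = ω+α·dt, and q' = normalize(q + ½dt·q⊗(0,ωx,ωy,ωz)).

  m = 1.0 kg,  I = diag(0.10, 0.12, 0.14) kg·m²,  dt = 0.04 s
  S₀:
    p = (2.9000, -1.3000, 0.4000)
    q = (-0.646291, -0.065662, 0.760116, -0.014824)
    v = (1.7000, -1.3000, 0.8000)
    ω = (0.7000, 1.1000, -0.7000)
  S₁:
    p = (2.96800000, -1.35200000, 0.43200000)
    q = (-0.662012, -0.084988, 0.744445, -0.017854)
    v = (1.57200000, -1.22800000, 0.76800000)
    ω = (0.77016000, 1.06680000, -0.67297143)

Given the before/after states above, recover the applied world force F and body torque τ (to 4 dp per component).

v₁ − v₀ = (-0.12800000, 0.07200000, -0.03200000)
applied force F = (-3.2000, 1.8000, -0.8000)
Δω = ω₁−ω₀ = (0.07016000, -0.03320000, 0.02702857)
ω₀×(Iω₀) = (-0.0154, 0.0196, 0.0154)
applied torque τ = (0.1600, -0.0800, 0.1100)

F = (-3.2000, 1.8000, -0.8000)
τ = (0.1600, -0.0800, 0.1100)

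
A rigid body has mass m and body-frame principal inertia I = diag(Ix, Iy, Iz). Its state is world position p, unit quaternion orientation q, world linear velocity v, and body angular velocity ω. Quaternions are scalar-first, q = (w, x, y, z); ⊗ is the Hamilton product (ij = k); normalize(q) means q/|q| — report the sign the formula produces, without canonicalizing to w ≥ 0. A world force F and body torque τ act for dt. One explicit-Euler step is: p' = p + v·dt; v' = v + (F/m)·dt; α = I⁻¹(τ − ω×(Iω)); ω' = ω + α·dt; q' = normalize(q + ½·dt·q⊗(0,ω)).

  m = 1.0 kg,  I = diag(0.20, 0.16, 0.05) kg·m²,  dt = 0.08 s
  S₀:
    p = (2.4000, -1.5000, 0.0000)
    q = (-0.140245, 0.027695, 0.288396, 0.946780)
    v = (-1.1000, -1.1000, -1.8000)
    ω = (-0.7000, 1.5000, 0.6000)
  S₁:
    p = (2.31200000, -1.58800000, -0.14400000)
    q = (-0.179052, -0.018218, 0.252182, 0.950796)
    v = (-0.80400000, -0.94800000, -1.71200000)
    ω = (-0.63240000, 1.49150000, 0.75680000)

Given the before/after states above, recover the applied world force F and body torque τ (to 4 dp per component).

Δω = ω₁−ω₀ = (0.06760000, -0.00850000, 0.15680000)
gyro term ω₀×Iω₀ = (-0.0990, -0.0630, 0.0420)
τ = I·(Δω/dt) + ω₀×(Iω₀) = (0.0700, -0.0800, 0.1400)
Δv = v₁−v₀ = (0.29600000, 0.15200000, 0.08800000)
applied force F = (3.7000, 1.9000, 1.1000)

F = (3.7000, 1.9000, 1.1000)
τ = (0.0700, -0.0800, 0.1400)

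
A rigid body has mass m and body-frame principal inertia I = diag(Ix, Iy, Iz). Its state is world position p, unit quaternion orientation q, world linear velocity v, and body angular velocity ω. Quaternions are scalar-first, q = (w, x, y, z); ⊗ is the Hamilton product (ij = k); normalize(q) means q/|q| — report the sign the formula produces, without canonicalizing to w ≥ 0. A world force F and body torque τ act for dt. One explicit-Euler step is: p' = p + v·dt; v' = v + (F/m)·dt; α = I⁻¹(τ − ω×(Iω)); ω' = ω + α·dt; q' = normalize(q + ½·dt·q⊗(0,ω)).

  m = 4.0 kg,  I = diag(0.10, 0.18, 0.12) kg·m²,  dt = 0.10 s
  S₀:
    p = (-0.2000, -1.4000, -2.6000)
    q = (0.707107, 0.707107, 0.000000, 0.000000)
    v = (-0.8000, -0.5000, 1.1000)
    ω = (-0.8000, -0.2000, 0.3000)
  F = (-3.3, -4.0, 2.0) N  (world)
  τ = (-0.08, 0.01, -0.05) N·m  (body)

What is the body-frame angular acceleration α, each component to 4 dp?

gyro term ω×Iω = (0.0036, 0.0048, 0.0128)
(τ − ω×Iω)/I = (-0.8360, 0.0289, -0.5233)

α = (-0.8360, 0.0289, -0.5233)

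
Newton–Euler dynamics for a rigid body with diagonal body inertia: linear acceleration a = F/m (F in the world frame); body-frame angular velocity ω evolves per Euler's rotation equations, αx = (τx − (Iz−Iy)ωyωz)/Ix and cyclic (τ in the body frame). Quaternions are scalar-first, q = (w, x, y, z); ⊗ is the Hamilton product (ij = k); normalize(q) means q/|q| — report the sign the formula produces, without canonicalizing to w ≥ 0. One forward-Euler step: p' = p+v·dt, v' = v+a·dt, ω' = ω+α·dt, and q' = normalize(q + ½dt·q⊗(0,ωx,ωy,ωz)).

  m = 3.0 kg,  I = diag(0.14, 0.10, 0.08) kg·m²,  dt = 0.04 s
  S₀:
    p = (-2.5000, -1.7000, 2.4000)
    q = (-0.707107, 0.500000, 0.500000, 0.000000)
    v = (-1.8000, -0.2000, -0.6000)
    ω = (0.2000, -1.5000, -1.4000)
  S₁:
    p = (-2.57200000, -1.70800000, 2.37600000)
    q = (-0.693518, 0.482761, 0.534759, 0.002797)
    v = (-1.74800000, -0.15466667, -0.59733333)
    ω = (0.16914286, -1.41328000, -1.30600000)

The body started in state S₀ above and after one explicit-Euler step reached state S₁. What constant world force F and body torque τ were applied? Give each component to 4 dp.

F = (3.9000, 3.4000, 0.2000)
τ = (-0.1500, 0.2000, 0.2000)

ω₁ − ω₀ = (-0.03085714, 0.08672000, 0.09400000)
τ = I·(Δω/dt) + ω₀×(Iω₀) = (-0.1500, 0.2000, 0.2000)
velocity change Δv = (0.05200000, 0.04533333, 0.00266667)
m·(v₁−v₀)/dt = (3.9000, 3.4000, 0.2000)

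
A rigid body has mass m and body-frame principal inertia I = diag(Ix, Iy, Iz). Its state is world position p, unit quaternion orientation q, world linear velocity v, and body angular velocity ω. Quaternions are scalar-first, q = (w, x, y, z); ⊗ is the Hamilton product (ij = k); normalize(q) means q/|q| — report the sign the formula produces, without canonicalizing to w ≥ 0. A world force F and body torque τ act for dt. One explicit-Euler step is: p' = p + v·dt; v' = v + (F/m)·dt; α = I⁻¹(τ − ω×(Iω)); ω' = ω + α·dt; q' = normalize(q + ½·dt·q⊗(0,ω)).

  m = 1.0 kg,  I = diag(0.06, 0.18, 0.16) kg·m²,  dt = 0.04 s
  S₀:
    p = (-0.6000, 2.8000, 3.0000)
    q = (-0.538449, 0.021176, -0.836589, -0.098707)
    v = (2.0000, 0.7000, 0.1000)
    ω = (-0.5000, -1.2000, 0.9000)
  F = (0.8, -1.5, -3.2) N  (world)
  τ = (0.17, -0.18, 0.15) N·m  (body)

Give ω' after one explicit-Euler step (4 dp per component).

ω' = (-0.4011, -1.2500, 0.9195)

ω×(Iω) gyroscopic = (0.0216, 0.0450, 0.0720)
angular accel α = (2.4733, -1.2500, 0.4875)
ω' = ω + α·dt = (-0.4011, -1.2500, 0.9195)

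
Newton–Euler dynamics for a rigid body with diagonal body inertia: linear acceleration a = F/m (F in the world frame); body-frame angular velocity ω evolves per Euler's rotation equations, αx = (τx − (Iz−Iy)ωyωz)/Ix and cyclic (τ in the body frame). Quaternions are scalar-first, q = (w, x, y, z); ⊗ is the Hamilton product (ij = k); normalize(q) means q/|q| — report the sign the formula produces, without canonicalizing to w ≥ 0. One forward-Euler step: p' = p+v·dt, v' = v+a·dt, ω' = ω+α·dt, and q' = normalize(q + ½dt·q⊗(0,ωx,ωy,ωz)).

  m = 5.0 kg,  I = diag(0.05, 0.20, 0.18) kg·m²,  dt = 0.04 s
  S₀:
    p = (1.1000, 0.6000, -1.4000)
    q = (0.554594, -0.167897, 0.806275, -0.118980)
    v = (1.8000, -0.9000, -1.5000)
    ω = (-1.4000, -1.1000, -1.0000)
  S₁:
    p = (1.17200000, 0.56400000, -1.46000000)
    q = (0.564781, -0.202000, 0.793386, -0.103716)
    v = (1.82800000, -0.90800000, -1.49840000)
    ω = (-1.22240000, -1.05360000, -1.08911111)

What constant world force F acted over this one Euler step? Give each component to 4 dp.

velocity change Δv = (0.02800000, -0.00800000, 0.00160000)
m·(v₁−v₀)/dt = (3.5000, -1.0000, 0.2000)

F = (3.5000, -1.0000, 0.2000)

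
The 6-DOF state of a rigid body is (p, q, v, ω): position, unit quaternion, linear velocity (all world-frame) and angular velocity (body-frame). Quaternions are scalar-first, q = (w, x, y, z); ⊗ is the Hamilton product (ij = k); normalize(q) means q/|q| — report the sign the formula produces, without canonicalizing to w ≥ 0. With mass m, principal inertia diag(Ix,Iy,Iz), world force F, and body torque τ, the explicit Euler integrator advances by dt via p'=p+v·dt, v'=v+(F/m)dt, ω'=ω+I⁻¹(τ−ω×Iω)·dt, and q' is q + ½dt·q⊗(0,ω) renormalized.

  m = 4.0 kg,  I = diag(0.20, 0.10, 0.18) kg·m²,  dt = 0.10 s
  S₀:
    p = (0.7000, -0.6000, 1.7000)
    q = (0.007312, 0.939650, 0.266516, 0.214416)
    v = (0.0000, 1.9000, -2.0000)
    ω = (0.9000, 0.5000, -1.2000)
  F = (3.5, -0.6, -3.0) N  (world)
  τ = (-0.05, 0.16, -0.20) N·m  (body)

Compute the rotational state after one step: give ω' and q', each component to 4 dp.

α = I⁻¹(τ − ω×Iω) = (-0.0100, 1.8160, -0.8611)
new body rate ω' = (0.8990, 0.6816, -1.2861)
2q̇ = q⊗(0,ω) = (-0.7216438, -0.4204464, 1.3242104, 0.2211862)
q' = normalize(q + ½dt·q⊗(0,ω)) = (-0.0287, 0.9158, 0.3317, 0.2248)

ω' = (0.8990, 0.6816, -1.2861)
q' = (-0.0287, 0.9158, 0.3317, 0.2248)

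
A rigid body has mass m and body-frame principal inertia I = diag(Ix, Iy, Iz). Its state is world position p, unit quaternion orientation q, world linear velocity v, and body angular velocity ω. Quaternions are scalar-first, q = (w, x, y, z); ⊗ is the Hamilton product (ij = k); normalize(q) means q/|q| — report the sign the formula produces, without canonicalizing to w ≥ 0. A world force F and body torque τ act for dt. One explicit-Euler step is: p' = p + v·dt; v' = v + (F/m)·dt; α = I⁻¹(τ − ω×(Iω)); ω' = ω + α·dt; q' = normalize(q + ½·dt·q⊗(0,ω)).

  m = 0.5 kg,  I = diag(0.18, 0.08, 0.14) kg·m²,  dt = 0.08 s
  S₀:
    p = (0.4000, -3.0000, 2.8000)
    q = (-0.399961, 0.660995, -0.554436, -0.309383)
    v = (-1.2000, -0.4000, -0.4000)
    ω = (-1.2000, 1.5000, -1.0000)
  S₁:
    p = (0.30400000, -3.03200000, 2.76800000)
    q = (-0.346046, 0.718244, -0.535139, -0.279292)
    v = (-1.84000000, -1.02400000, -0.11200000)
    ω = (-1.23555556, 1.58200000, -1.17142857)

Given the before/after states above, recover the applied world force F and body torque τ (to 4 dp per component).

F = (-4.0000, -3.9000, 1.8000)
τ = (-0.1700, 0.1300, -0.1200)

ω₁ − ω₀ = (-0.03555556, 0.08200000, -0.17142857)
applied torque τ = (-0.1700, 0.1300, -0.1200)
Δv = v₁−v₀ = (-0.64000000, -0.62400000, 0.28800000)
F = m·Δv/dt = (-4.0000, -3.9000, 1.8000)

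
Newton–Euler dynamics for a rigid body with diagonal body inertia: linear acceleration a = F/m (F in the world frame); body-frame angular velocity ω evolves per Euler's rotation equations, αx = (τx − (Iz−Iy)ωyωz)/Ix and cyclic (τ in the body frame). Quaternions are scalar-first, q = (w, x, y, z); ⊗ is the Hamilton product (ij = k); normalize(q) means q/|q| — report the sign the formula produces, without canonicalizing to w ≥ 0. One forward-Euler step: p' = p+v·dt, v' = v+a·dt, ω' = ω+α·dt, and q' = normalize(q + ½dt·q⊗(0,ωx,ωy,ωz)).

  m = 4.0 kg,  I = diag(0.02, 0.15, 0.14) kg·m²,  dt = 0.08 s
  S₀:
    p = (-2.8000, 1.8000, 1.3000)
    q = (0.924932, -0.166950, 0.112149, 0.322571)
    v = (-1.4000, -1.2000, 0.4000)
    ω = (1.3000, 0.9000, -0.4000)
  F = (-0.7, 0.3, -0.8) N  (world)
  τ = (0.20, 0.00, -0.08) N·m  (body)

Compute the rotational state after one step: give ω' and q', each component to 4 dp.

ω' = (2.0856, 0.8667, -0.5326)
q' = (0.9328, -0.1320, 0.1592, 0.2953)

angular accel α = (9.8200, -0.4160, -1.6579)
new body rate ω' = (2.0856, 0.8667, -0.5326)
q⊗(0,ω) = (0.2451293, 0.8672381, 1.1850011, -0.6660215)
q + ½dt·q⊗(0,ω), renormalized = (0.9328, -0.1320, 0.1592, 0.2953)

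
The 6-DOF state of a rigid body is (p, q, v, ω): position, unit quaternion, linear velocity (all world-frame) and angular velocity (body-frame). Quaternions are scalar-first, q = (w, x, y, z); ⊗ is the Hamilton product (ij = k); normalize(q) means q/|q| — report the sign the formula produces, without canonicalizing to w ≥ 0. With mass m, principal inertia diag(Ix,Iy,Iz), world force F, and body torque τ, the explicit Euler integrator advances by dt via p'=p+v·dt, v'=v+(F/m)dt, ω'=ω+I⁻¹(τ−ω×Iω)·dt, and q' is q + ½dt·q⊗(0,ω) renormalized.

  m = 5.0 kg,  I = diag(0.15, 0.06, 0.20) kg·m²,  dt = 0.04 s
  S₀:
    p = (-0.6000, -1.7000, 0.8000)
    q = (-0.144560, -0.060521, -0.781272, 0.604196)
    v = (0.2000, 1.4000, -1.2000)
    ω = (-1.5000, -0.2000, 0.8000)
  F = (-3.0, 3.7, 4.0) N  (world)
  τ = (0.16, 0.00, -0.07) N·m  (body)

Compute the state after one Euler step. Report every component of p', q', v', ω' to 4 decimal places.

p' = (-0.5920, -1.6440, 0.7520)
q' = (-0.1591, -0.0662, -0.7974, 0.5783)
v' = (0.1760, 1.4296, -1.1680)
ω' = (-1.4514, -0.2400, 0.7914)

new position p' = (-0.5920, -1.6440, 0.7520)
v + (F/m)dt = (0.1760, 1.4296, -1.1680)
precession coupling ω×(Iω) = (-0.0224, 0.0600, -0.0270)
(τ − ω×Iω)/I = (1.2160, -1.0000, -0.2150)
new body rate ω' = (-1.4514, -0.2400, 0.7914)
Hamilton product q⊗(0,ω) = (-0.7303927, -0.2873384, -0.8289652, -1.2754518)
updated quaternion q' = (-0.1591, -0.0662, -0.7974, 0.5783)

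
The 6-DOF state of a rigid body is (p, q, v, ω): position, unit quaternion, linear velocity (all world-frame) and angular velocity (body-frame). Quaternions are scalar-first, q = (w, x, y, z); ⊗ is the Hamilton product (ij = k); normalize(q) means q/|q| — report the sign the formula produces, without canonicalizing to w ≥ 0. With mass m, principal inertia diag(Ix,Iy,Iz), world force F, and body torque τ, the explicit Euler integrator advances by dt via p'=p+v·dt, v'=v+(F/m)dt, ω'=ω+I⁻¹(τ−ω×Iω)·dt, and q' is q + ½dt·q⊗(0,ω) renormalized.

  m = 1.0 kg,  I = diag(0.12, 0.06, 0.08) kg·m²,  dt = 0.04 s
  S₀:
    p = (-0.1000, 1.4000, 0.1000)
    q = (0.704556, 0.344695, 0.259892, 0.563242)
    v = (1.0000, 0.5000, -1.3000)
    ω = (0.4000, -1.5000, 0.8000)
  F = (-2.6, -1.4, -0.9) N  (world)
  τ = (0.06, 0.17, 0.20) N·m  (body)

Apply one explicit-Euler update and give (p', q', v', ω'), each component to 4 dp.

p' = (-0.0600, 1.4200, 0.0480)
q' = (0.7002, 0.3712, 0.2376, 0.5618)
v' = (0.8960, 0.4440, -1.3360)
ω' = (0.4280, -1.3952, 0.8820)

ω×(Iω) gyroscopic = (-0.0240, 0.0128, 0.0360)
(τ − ω×Iω)/I = (0.7000, 2.6200, 2.0500)
ω' = ω + α·dt = (0.4280, -1.3952, 0.8820)
q⊗(0,ω) = (-0.1986336, 1.3345990, -1.1072932, -0.0573545)
updated quaternion q' = (0.7002, 0.3712, 0.2376, 0.5618)
new position p' = (-0.0600, 1.4200, 0.0480)
v + (F/m)dt = (0.8960, 0.4440, -1.3360)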